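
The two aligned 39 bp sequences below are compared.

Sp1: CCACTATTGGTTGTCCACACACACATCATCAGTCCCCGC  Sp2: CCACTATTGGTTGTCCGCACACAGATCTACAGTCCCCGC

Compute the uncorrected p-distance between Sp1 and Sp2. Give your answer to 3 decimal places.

0.103

The sequences differ at 4 of 39 positions (sites 17, 24, 28, 29).
p = 4/39 = 0.102564… ≈ 0.103 (to 3 d.p.).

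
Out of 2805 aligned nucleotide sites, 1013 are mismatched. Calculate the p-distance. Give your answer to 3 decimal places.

0.361

p = 1013/2805 = 0.361140… ≈ 0.361 (to 3 d.p.).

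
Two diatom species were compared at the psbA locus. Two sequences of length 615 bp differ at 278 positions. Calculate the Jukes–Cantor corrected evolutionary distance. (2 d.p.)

0.69

p = 278/615 ≈ 0.452033.
d = −(3/4) ln(1 − 4p/3) = −0.75 ln(1 − 0.602711) = −0.75 ln(0.397289)
  = −0.75 × (-0.923091) = 0.692318 substitutions/site.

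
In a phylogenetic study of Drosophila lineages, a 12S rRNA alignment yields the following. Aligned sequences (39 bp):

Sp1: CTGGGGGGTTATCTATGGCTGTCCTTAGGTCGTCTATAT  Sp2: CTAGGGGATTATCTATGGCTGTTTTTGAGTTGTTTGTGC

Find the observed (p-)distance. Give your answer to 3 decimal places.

The sequences differ at 11 of 39 positions.
p = 11/39 = 0.282051… ≈ 0.282 (to 3 d.p.).

0.282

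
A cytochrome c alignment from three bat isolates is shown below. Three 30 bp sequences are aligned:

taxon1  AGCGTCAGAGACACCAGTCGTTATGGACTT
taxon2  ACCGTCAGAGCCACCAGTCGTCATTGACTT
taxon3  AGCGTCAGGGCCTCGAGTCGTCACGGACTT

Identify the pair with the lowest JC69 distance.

taxon1 and taxon2

taxon1–taxon2: 4/30 differ, p = 0.133, d = 0.147.
taxon1–taxon3: 6/30 differ, p = 0.200, d = 0.233.
taxon2–taxon3: 6/30 differ, p = 0.200, d = 0.233.
The smallest distance is between taxon1 and taxon2.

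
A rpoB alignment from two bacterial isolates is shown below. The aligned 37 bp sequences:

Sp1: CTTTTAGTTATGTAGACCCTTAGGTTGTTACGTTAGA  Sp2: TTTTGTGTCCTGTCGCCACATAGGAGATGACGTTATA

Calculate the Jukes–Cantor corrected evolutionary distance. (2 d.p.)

The sequences differ at 14 of 37 sites, so p = 14/37 ≈ 0.378378.
d = −(3/4) ln(1 − 4p/3) = −0.75 ln(1 − 0.504504) = −0.75 ln(0.495496)
  = −0.75 × (-0.702196) = 0.526647 substitutions/site.

0.53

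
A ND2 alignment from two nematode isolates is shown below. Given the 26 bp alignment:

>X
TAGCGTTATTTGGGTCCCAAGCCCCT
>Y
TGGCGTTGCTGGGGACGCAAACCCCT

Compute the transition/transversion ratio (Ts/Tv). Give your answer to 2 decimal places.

1.33

Transitions are A↔G and C↔T; transversions are all other mismatches.
Transitions: 4. Transversions: 3.
R = 4/3 = 1.333333… ≈ 1.33 (to 2 d.p.).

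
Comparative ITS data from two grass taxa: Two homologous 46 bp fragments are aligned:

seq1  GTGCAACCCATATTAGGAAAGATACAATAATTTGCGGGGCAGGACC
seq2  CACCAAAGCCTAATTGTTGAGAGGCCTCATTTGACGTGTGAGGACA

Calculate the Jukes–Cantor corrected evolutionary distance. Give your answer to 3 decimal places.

The sequences differ at 23 of 46 sites, so p = 23/46 = 0.5.
d = −(3/4) ln(1 − 4p/3) = −0.75 ln(1 − 0.666667) = −0.75 ln(0.333333)
  = −0.75 × (-1.098613) = 0.823960 substitutions/site.

0.824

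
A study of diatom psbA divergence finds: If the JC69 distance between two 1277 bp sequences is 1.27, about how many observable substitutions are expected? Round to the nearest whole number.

782

Invert JC69: p = (3/4)(1 − e^(−4d/3)) = 0.75 × (1 − e^(-1.693333)) = 0.75 × (1 − 0.183906) = 0.612071.
Expected differing sites = pL ≈ 0.612071 × 1277 = 781.614667 ≈ 782.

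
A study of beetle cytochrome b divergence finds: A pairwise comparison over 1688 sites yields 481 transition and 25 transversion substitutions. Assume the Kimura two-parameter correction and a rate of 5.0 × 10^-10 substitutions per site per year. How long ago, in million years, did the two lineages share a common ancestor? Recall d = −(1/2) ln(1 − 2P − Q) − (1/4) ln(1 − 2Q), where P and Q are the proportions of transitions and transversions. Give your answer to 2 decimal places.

446.91

P = 481/1688 ≈ 0.284953 and Q = 25/1688 ≈ 0.01481.
Under the Kimura two-parameter model, d = −½ ln(1 − 2P − Q) − ¼ ln(1 − 2Q).
1 − 2P − Q = 0.415284, giving −½ ln(0.415284) = 0.439396.
1 − 2Q = 0.97038, giving −¼ ln(0.97038) = 0.007517.
d = 0.439396 + 0.007517 = 0.446913.
Under a molecular clock d = 2μt, so t = d/(2μ) = 0.446913 / (2 × 5.0 × 10^-10) = 446.91 million years.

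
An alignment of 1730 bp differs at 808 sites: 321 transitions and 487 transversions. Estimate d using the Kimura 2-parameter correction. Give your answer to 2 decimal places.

P = 321/1730 ≈ 0.185549 and Q = 487/1730 ≈ 0.281503.
Under the Kimura two-parameter model, d = −½ ln(1 − 2P − Q) − ¼ ln(1 − 2Q).
1 − 2P − Q = 0.347399, giving −½ ln(0.347399) = 0.528641.
1 − 2Q = 0.436994, giving −¼ ln(0.436994) = 0.206959.
d = 0.528641 + 0.206959 = 0.735600.

0.74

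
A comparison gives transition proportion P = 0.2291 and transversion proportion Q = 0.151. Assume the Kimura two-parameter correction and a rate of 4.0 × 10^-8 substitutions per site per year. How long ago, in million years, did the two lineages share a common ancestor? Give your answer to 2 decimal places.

Under the Kimura two-parameter model, d = −½ ln(1 − 2P − Q) − ¼ ln(1 − 2Q).
1 − 2P − Q = 0.3908, giving −½ ln(0.3908) = 0.469780.
1 − 2Q = 0.698, giving −¼ ln(0.698) = 0.089884.
d = 0.469780 + 0.089884 = 0.559664.
Under a molecular clock d = 2μt, so t = d/(2μ) = 0.559664 / (2 × 4.0 × 10^-8) = 7.00 million years.

7.00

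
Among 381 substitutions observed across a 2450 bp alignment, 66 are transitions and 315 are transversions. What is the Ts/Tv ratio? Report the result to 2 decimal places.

R = 66/315 = 0.209523… ≈ 0.21 (to 2 d.p.).

0.21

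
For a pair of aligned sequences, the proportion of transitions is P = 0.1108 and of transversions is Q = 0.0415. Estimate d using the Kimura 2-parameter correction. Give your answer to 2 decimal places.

0.17

Under the Kimura two-parameter model, d = −½ ln(1 − 2P − Q) − ¼ ln(1 − 2Q).
1 − 2P − Q = 0.7369, giving −½ ln(0.7369) = 0.152652.
1 − 2Q = 0.917, giving −¼ ln(0.917) = 0.021662.
d = 0.152652 + 0.021662 = 0.174314.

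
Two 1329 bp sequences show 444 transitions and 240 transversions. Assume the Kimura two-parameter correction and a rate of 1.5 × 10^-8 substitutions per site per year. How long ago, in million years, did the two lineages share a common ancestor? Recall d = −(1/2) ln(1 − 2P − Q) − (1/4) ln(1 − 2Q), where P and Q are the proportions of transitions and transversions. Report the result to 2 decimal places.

35.22

P = 444/1329 ≈ 0.334086 and Q = 240/1329 ≈ 0.180587.
Under the Kimura two-parameter model, d = −½ ln(1 − 2P − Q) − ¼ ln(1 − 2Q).
1 − 2P − Q = 0.151241, giving −½ ln(0.151241) = 0.944440.
1 − 2Q = 0.638826, giving −¼ ln(0.638826) = 0.112031.
d = 0.944440 + 0.112031 = 1.056471.
Under a molecular clock d = 2μt, so t = d/(2μ) = 1.056471 / (2 × 1.5 × 10^-8) = 35.22 million years.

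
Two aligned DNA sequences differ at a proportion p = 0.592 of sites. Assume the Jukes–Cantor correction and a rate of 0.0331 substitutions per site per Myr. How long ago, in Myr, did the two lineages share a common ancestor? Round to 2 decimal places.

d = −(3/4) ln(1 − 4p/3) = −0.75 ln(1 − 0.789333) = −0.75 ln(0.210667)
  = −0.75 × (-1.557477) = 1.168108 substitutions/site.
Under a molecular clock d = 2μt, so t = d/(2μ) = 1.168108 / (2 × 0.0331) = 17.65 Myr.

17.65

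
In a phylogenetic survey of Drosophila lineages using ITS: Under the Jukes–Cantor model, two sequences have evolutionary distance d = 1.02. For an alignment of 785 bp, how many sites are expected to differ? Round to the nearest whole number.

Invert JC69: p = (3/4)(1 − e^(−4d/3)) = 0.75 × (1 − e^(-1.36)) = 0.75 × (1 − 0.256661) = 0.557504.
Expected differing sites = pL ≈ 0.557504 × 785 = 437.64064 ≈ 438.

438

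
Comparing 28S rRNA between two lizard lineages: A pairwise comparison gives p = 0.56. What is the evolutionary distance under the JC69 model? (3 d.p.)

1.030

d = −(3/4) ln(1 − 4p/3) = −0.75 ln(1 − 0.746667) = −0.75 ln(0.253333)
  = −0.75 × (-1.373050) = 1.029788 substitutions/site.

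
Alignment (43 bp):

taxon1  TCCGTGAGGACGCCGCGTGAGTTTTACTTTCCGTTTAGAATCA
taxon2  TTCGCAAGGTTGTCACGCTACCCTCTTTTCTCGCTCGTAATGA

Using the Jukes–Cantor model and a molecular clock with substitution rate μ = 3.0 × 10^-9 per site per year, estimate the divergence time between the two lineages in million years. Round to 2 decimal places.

143.28

The sequences differ at 22 of 43 sites, so p = 22/43 ≈ 0.511628.
d = −(3/4) ln(1 − 4p/3) = −0.75 ln(1 − 0.682171) = −0.75 ln(0.317829)
  = −0.75 × (-1.146242) = 0.859682 substitutions/site.
Under a molecular clock d = 2μt, so t = d/(2μ) = 0.859682 / (2 × 3.0 × 10^-9) = 143.28 million years.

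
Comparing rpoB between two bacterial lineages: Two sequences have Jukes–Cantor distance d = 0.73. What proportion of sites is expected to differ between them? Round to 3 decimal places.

p = (3/4)(1 − e^(−4d/3)) = 0.75 × (1 − e^(-0.973333)) = 0.75 × (1 − 0.377822) = 0.466634.

0.467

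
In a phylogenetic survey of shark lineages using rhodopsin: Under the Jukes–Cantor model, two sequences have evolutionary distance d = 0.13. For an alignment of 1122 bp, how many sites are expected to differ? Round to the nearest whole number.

Invert JC69: p = (3/4)(1 − e^(−4d/3)) = 0.75 × (1 − e^(-0.173333)) = 0.75 × (1 − 0.840858) = 0.119357.
Expected differing sites = pL ≈ 0.119357 × 1122 = 133.918554 ≈ 134.

134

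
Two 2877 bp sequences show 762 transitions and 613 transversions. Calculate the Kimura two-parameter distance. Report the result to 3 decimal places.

0.818

P = 762/2877 ≈ 0.264859 and Q = 613/2877 ≈ 0.213069.
Under the Kimura two-parameter model, d = −½ ln(1 − 2P − Q) − ¼ ln(1 − 2Q).
1 − 2P − Q = 0.257213, giving −½ ln(0.257213) = 0.678925.
1 − 2Q = 0.573862, giving −¼ ln(0.573862) = 0.138842.
d = 0.678925 + 0.138842 = 0.817767.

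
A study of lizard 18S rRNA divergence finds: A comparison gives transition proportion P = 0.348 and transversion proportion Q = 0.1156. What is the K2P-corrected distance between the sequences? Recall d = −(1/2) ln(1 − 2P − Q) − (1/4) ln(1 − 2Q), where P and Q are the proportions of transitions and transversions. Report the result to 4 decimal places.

0.9003

Under the Kimura two-parameter model, d = −½ ln(1 − 2P − Q) − ¼ ln(1 − 2Q).
1 − 2P − Q = 0.1884, giving −½ ln(0.1884) = 0.834594.
1 − 2Q = 0.7688, giving −¼ ln(0.7688) = 0.065731.
d = 0.834594 + 0.065731 = 0.900325.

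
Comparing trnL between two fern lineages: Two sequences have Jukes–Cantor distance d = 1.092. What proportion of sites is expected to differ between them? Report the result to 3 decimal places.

0.575

p = (3/4)(1 − e^(−4d/3)) = 0.75 × (1 − e^(-1.456)) = 0.75 × (1 − 0.233167) = 0.575125.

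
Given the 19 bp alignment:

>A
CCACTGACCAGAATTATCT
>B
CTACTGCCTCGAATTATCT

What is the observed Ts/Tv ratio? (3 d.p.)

1.000

Transitions are A↔G and C↔T; transversions are all other mismatches.
Transitions: 2. Transversions: 2.
R = 2/2 = 1.000.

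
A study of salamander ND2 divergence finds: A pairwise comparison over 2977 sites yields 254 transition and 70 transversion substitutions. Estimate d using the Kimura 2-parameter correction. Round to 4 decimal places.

P = 254/2977 ≈ 0.085321 and Q = 70/2977 ≈ 0.023514.
Under the Kimura two-parameter model, d = −½ ln(1 − 2P − Q) − ¼ ln(1 − 2Q).
1 − 2P − Q = 0.805844, giving −½ ln(0.805844) = 0.107933.
1 − 2Q = 0.952972, giving −¼ ln(0.952972) = 0.012042.
d = 0.107933 + 0.012042 = 0.119975.

0.1200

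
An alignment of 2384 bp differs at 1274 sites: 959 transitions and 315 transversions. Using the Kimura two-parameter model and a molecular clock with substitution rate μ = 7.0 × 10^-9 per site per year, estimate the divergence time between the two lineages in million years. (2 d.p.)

P = 959/2384 ≈ 0.402265 and Q = 315/2384 ≈ 0.132131.
Under the Kimura two-parameter model, d = −½ ln(1 − 2P − Q) − ¼ ln(1 − 2Q).
1 − 2P − Q = 0.063339, giving −½ ln(0.063339) = 1.379627.
1 − 2Q = 0.735738, giving −¼ ln(0.735738) = 0.076720.
d = 1.379627 + 0.076720 = 1.456347.
Under a molecular clock d = 2μt, so t = d/(2μ) = 1.456347 / (2 × 7.0 × 10^-9) = 104.02 million years.

104.02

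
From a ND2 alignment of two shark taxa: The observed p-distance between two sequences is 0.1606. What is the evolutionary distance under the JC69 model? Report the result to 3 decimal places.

d = −(3/4) ln(1 − 4p/3) = −0.75 ln(1 − 0.214133) = −0.75 ln(0.785867)
  = −0.75 × (-0.240968) = 0.180726 substitutions/site.

0.181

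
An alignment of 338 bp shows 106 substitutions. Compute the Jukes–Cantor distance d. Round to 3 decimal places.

0.406

p = 106/338 ≈ 0.313609.
d = −(3/4) ln(1 − 4p/3) = −0.75 ln(1 − 0.418145) = −0.75 ln(0.581855)
  = −0.75 × (-0.541534) = 0.406151 substitutions/site.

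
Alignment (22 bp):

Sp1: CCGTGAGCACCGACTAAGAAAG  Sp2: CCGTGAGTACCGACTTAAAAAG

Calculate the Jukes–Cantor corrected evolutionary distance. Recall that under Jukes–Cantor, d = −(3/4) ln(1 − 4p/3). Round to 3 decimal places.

0.151

The sequences differ at 3 of 22 sites (8, 16, 18), so p = 3/22 ≈ 0.136364.
d = −(3/4) ln(1 − 4p/3) = −0.75 ln(1 − 0.181819) = −0.75 ln(0.818181)
  = −0.75 × (-0.200672) = 0.150504 substitutions/site.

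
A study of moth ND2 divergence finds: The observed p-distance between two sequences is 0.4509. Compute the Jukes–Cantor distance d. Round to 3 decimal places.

d = −(3/4) ln(1 − 4p/3) = −0.75 ln(1 − 0.6012) = −0.75 ln(0.3988)
  = −0.75 × (-0.919295) = 0.689471 substitutions/site.

0.689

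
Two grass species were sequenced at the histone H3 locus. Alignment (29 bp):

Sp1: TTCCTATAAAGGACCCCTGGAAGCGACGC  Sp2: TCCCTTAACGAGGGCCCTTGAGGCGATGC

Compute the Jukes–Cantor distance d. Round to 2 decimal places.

0.53

The sequences differ at 11 of 29 sites, so p = 11/29 ≈ 0.37931.
d = −(3/4) ln(1 − 4p/3) = −0.75 ln(1 − 0.505747) = −0.75 ln(0.494253)
  = −0.75 × (-0.704708) = 0.528531 substitutions/site.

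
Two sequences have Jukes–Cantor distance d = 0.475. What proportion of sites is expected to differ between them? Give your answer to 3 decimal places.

0.352

p = (3/4)(1 − e^(−4d/3)) = 0.75 × (1 − e^(-0.633333)) = 0.75 × (1 − 0.530820) = 0.351885.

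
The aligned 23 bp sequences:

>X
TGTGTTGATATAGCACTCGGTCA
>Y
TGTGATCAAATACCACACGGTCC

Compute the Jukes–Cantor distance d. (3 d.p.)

0.321

The sequences differ at 6 of 23 sites (5, 7, 9, 13, 17, 23), so p = 6/23 ≈ 0.26087.
d = −(3/4) ln(1 − 4p/3) = −0.75 ln(1 − 0.347827) = −0.75 ln(0.652173)
  = −0.75 × (-0.427445) = 0.320584 substitutions/site.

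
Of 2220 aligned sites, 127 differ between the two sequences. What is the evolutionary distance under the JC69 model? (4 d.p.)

0.0595

p = 127/2220 ≈ 0.057207.
d = −(3/4) ln(1 − 4p/3) = −0.75 ln(1 − 0.076276) = −0.75 ln(0.923724)
  = −0.75 × (-0.079342) = 0.059507 substitutions/site.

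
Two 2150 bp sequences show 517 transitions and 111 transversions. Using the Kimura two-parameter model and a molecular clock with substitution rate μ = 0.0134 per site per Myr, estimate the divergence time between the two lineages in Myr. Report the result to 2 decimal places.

15.20

P = 517/2150 ≈ 0.240465 and Q = 111/2150 ≈ 0.051628.
Under the Kimura two-parameter model, d = −½ ln(1 − 2P − Q) − ¼ ln(1 − 2Q).
1 − 2P − Q = 0.467442, giving −½ ln(0.467442) = 0.380240.
1 − 2Q = 0.896744, giving −¼ ln(0.896744) = 0.027246.
d = 0.380240 + 0.027246 = 0.407486.
Under a molecular clock d = 2μt, so t = d/(2μ) = 0.407486 / (2 × 0.0134) = 15.20 Myr.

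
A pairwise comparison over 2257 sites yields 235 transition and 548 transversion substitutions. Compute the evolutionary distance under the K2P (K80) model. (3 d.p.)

P = 235/2257 ≈ 0.104121 and Q = 548/2257 ≈ 0.2428.
Under the Kimura two-parameter model, d = −½ ln(1 − 2P − Q) − ¼ ln(1 − 2Q).
1 − 2P − Q = 0.548958, giving −½ ln(0.548958) = 0.299867.
1 − 2Q = 0.5144, giving −¼ ln(0.5144) = 0.166189.
d = 0.299867 + 0.166189 = 0.466056.

0.466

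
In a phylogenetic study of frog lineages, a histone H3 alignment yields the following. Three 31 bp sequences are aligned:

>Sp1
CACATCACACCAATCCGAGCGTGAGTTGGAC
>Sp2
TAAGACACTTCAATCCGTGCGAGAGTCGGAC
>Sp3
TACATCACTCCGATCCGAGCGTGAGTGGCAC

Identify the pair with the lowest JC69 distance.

Sp1 and Sp3

Sp1–Sp2: 9/31 differ, p = 0.290, d = 0.367.
Sp1–Sp3: 5/31 differ, p = 0.161, d = 0.182.
Sp2–Sp3: 9/31 differ, p = 0.290, d = 0.367.
The smallest distance is between Sp1 and Sp3.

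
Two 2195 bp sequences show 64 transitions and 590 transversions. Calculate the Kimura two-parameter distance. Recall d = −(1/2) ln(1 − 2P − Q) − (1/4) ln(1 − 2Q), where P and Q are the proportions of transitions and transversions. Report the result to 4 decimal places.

P = 64/2195 ≈ 0.029157 and Q = 590/2195 ≈ 0.268793.
Under the Kimura two-parameter model, d = −½ ln(1 − 2P − Q) − ¼ ln(1 − 2Q).
1 − 2P − Q = 0.672893, giving −½ ln(0.672893) = 0.198084.
1 − 2Q = 0.462414, giving −¼ ln(0.462414) = 0.192824.
d = 0.198084 + 0.192824 = 0.390908.

0.3909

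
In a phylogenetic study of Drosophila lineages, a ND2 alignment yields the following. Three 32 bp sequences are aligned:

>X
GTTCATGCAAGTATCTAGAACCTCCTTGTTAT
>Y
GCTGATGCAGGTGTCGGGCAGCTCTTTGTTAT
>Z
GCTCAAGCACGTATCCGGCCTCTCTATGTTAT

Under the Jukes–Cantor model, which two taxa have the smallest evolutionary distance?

X–Y: 9/32 differ, p = 0.281, d = 0.353.
X–Z: 10/32 differ, p = 0.313, d = 0.404.
Y–Z: 8/32 differ, p = 0.250, d = 0.304.
The smallest distance is between Y and Z.

Y and Z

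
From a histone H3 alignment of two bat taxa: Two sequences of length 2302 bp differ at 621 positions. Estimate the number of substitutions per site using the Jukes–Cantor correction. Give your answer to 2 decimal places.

0.33

p = 621/2302 ≈ 0.269765.
d = −(3/4) ln(1 − 4p/3) = −0.75 ln(1 − 0.359687) = −0.75 ln(0.640313)
  = −0.75 × (-0.445798) = 0.334349 substitutions/site.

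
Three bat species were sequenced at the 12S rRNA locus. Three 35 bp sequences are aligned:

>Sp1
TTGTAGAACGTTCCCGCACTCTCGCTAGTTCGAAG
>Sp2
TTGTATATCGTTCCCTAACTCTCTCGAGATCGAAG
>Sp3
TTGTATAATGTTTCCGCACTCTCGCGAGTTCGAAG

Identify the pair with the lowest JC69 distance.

Sp1–Sp2: 7/35 differ, p = 0.200, d = 0.233.
Sp1–Sp3: 4/35 differ, p = 0.114, d = 0.124.
Sp2–Sp3: 7/35 differ, p = 0.200, d = 0.233.
The smallest distance is between Sp1 and Sp3.

Sp1 and Sp3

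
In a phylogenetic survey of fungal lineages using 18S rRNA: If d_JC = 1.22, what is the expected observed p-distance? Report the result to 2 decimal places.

0.60

p = (3/4)(1 − e^(−4d/3)) = 0.75 × (1 − e^(-1.626667)) = 0.75 × (1 − 0.196584) = 0.602562.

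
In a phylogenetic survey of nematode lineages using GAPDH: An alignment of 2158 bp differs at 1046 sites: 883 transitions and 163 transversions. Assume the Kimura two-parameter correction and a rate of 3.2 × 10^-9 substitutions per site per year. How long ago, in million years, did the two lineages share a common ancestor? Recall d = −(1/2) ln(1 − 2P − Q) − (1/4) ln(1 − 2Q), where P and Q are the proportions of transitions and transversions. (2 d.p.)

P = 883/2158 ≈ 0.409175 and Q = 163/2158 ≈ 0.075533.
Under the Kimura two-parameter model, d = −½ ln(1 − 2P − Q) − ¼ ln(1 − 2Q).
1 − 2P − Q = 0.106117, giving −½ ln(0.106117) = 1.121607.
1 − 2Q = 0.848934, giving −¼ ln(0.848934) = 0.040943.
d = 1.121607 + 0.040943 = 1.162550.
Under a molecular clock d = 2μt, so t = d/(2μ) = 1.162550 / (2 × 3.2 × 10^-9) = 181.65 million years.

181.65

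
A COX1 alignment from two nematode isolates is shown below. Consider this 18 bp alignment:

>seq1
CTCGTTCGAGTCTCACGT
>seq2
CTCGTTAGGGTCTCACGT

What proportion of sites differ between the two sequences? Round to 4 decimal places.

The sequences differ at 2 of 18 positions (sites 7, 9).
p = 2/18 = 0.111111… ≈ 0.1111 (to 4 d.p.).

0.1111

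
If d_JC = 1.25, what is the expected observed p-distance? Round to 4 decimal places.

0.6083

p = (3/4)(1 − e^(−4d/3)) = 0.75 × (1 − e^(-1.666667)) = 0.75 × (1 − 0.188876) = 0.608343.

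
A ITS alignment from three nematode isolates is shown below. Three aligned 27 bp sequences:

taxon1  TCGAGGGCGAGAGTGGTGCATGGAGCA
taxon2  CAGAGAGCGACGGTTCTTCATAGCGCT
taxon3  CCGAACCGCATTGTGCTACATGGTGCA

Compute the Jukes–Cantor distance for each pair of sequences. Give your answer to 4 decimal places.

taxon1–taxon2: 11/27 sites differ → p ≈ 0.407407, d = −0.75 ln(1 − 0.543209) = 0.587647 ≈ 0.5876.
taxon1–taxon3: 11/27 sites differ → p ≈ 0.407407, d = −0.75 ln(1 − 0.543209) = 0.587647 ≈ 0.5876.
taxon2–taxon3: 13/27 sites differ → p ≈ 0.481481, d = −0.75 ln(1 − 0.641975) = 0.770364 ≈ 0.7704.

d(taxon1,taxon2) = 0.5876, d(taxon1,taxon3) = 0.5876, d(taxon2,taxon3) = 0.7704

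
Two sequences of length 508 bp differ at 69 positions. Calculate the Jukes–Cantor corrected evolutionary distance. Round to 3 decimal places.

0.150

p = 69/508 ≈ 0.135827.
d = −(3/4) ln(1 − 4p/3) = −0.75 ln(1 − 0.181103) = −0.75 ln(0.818897)
  = −0.75 × (-0.199797) = 0.149848 substitutions/site.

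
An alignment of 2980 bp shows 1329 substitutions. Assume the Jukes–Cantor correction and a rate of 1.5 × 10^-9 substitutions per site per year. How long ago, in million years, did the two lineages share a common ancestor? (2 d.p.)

p = 1329/2980 ≈ 0.445973.
d = −(3/4) ln(1 − 4p/3) = −0.75 ln(1 − 0.594631) = −0.75 ln(0.405369)
  = −0.75 × (-0.902958) = 0.677219 substitutions/site.
Under a molecular clock d = 2μt, so t = d/(2μ) = 0.677219 / (2 × 1.5 × 10^-9) = 225.74 million years.

225.74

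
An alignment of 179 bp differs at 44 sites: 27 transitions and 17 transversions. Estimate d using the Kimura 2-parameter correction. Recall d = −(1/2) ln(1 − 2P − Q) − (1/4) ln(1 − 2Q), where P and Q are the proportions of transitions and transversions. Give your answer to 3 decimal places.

P = 27/179 ≈ 0.150838 and Q = 17/179 ≈ 0.094972.
Under the Kimura two-parameter model, d = −½ ln(1 − 2P − Q) − ¼ ln(1 − 2Q).
1 − 2P − Q = 0.603352, giving −½ ln(0.603352) = 0.252627.
1 − 2Q = 0.810056, giving −¼ ln(0.810056) = 0.052663.
d = 0.252627 + 0.052663 = 0.305290.

0.305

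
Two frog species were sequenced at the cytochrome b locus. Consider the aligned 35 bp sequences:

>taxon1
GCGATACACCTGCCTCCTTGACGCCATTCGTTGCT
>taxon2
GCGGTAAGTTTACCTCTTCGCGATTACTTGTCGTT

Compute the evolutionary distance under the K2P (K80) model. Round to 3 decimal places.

Of 35 sites, 14 differences are transitions and 3 are transversions, so P = 14/35 = 0.4 and Q = 3/35 ≈ 0.085714.
Under the Kimura two-parameter model, d = −½ ln(1 − 2P − Q) − ¼ ln(1 − 2Q).
1 − 2P − Q = 0.114286, giving −½ ln(0.114286) = 1.084526.
1 − 2Q = 0.828572, giving −¼ ln(0.828572) = 0.047013.
d = 1.084526 + 0.047013 = 1.131539.

1.132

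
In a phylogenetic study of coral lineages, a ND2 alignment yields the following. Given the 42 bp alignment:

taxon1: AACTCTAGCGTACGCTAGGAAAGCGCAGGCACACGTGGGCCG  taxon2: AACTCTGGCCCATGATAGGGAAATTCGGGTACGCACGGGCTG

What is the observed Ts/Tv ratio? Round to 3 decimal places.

4.000

Transitions are A↔G and C↔T; transversions are all other mismatches.
Transitions: 12. Transversions: 3.
R = 12/3 = 4.000.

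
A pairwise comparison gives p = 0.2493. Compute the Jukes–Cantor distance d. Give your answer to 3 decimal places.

0.303

d = −(3/4) ln(1 − 4p/3) = −0.75 ln(1 − 0.3324) = −0.75 ln(0.6676)
  = −0.75 × (-0.404066) = 0.303050 substitutions/site.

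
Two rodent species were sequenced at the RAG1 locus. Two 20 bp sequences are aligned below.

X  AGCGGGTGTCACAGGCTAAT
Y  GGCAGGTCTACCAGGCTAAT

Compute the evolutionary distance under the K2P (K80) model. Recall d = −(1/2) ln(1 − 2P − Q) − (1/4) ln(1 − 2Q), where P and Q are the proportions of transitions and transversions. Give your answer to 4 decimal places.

Of 20 sites, 2 differences are transitions and 3 are transversions, so P = 2/20 = 0.1 and Q = 3/20 = 0.15.
Under the Kimura two-parameter model, d = −½ ln(1 − 2P − Q) − ¼ ln(1 − 2Q).
1 − 2P − Q = 0.65, giving −½ ln(0.65) = 0.215391.
1 − 2Q = 0.7, giving −¼ ln(0.7) = 0.089169.
d = 0.215391 + 0.089169 = 0.304560.

0.3046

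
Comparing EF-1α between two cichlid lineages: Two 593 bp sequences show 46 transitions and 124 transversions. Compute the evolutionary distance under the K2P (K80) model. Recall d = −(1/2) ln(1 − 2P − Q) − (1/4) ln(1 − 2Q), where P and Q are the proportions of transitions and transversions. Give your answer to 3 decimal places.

P = 46/593 ≈ 0.077572 and Q = 124/593 ≈ 0.209106.
Under the Kimura two-parameter model, d = −½ ln(1 − 2P − Q) − ¼ ln(1 − 2Q).
1 − 2P − Q = 0.63575, giving −½ ln(0.63575) = 0.226475.
1 − 2Q = 0.581788, giving −¼ ln(0.581788) = 0.135412.
d = 0.226475 + 0.135412 = 0.361887.

0.362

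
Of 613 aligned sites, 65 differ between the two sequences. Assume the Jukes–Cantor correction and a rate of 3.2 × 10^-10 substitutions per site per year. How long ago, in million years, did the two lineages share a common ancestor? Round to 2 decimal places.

p = 65/613 ≈ 0.106036.
d = −(3/4) ln(1 − 4p/3) = −0.75 ln(1 − 0.141381) = −0.75 ln(0.858619)
  = −0.75 × (-0.152430) = 0.114323 substitutions/site.
Under a molecular clock d = 2μt, so t = d/(2μ) = 0.114323 / (2 × 3.2 × 10^-10) = 178.63 million years.

178.63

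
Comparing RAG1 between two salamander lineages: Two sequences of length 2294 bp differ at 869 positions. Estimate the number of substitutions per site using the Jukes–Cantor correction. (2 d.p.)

0.53

p = 869/2294 ≈ 0.378814.
d = −(3/4) ln(1 − 4p/3) = −0.75 ln(1 − 0.505085) = −0.75 ln(0.494915)
  = −0.75 × (-0.703369) = 0.527527 substitutions/site.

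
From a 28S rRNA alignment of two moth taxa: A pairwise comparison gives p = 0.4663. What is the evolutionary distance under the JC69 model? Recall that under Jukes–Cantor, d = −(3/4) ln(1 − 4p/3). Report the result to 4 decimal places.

0.7291

d = −(3/4) ln(1 − 4p/3) = −0.75 ln(1 − 0.621733) = −0.75 ln(0.378267)
  = −0.75 × (-0.972155) = 0.729116 substitutions/site.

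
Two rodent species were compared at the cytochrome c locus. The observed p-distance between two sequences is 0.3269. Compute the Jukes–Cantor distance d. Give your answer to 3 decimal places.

0.429

d = −(3/4) ln(1 − 4p/3) = −0.75 ln(1 − 0.435867) = −0.75 ln(0.564133)
  = −0.75 × (-0.572465) = 0.429349 substitutions/site.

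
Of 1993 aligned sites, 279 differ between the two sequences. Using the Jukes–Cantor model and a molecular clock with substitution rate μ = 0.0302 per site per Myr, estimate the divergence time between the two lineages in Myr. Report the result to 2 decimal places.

p = 279/1993 ≈ 0.13999.
d = −(3/4) ln(1 − 4p/3) = −0.75 ln(1 − 0.186653) = −0.75 ln(0.813347)
  = −0.75 × (-0.206597) = 0.154948 substitutions/site.
Under a molecular clock d = 2μt, so t = d/(2μ) = 0.154948 / (2 × 0.0302) = 2.57 Myr.

2.57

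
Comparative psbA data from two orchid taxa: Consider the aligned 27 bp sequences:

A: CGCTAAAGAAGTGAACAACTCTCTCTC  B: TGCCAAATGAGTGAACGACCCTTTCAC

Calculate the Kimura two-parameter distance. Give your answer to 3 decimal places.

Of 27 sites, 6 differences are transitions and 2 are transversions, so P = 6/27 ≈ 0.222222 and Q = 2/27 ≈ 0.074074.
Under the Kimura two-parameter model, d = −½ ln(1 − 2P − Q) − ¼ ln(1 − 2Q).
1 − 2P − Q = 0.481482, giving −½ ln(0.481482) = 0.365443.
1 − 2Q = 0.851852, giving −¼ ln(0.851852) = 0.040086.
d = 0.365443 + 0.040086 = 0.405529.

0.406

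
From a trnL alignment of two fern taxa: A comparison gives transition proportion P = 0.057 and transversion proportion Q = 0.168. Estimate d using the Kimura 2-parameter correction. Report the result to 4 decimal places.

Under the Kimura two-parameter model, d = −½ ln(1 − 2P − Q) − ¼ ln(1 − 2Q).
1 − 2P − Q = 0.718, giving −½ ln(0.718) = 0.165643.
1 − 2Q = 0.664, giving −¼ ln(0.664) = 0.102368.
d = 0.165643 + 0.102368 = 0.268011.

0.2680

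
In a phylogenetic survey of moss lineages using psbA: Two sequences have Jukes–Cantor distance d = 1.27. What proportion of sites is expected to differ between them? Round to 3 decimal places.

p = (3/4)(1 − e^(−4d/3)) = 0.75 × (1 − e^(-1.693333)) = 0.75 × (1 − 0.183906) = 0.612071.

0.612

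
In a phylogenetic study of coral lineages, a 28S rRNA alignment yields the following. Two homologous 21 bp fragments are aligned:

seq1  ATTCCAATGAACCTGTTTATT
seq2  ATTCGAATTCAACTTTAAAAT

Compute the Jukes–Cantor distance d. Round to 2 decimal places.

0.53

The sequences differ at 8 of 21 sites (5, 9, 10, 12, 15, 17, 18, 20), so p = 8/21 ≈ 0.380952.
d = −(3/4) ln(1 − 4p/3) = −0.75 ln(1 − 0.507936) = −0.75 ln(0.492064)
  = −0.75 × (-0.709146) = 0.531860 substitutions/site.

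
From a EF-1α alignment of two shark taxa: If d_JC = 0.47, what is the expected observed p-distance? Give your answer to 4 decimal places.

p = (3/4)(1 − e^(−4d/3)) = 0.75 × (1 − e^(-0.626667)) = 0.75 × (1 − 0.534370) = 0.349223.

0.3492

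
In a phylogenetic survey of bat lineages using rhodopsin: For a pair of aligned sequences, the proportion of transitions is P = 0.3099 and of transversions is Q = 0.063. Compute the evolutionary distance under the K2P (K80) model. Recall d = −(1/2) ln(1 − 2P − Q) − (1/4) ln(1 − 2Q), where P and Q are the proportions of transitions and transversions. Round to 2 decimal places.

Under the Kimura two-parameter model, d = −½ ln(1 − 2P − Q) − ¼ ln(1 − 2Q).
1 − 2P − Q = 0.3172, giving −½ ln(0.3172) = 0.574111.
1 − 2Q = 0.874, giving −¼ ln(0.874) = 0.033669.
d = 0.574111 + 0.033669 = 0.607780.

0.61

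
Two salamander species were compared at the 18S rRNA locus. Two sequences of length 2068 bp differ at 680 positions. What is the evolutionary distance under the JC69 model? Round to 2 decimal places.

p = 680/2068 ≈ 0.32882.
d = −(3/4) ln(1 − 4p/3) = −0.75 ln(1 − 0.438427) = −0.75 ln(0.561573)
  = −0.75 × (-0.577014) = 0.432761 substitutions/site.

0.43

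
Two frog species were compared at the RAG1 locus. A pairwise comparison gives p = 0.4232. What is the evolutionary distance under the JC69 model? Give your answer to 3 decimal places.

0.623

d = −(3/4) ln(1 − 4p/3) = −0.75 ln(1 − 0.564267) = −0.75 ln(0.435733)
  = −0.75 × (-0.830726) = 0.623045 substitutions/site.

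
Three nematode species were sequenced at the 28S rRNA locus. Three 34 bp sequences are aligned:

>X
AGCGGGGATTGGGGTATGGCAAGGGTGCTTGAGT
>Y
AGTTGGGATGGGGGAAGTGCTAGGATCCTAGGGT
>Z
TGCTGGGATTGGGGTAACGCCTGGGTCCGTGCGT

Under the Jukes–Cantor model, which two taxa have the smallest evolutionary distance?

X and Z

X–Y: 11/34 differ, p = 0.324, d = 0.423.
X–Z: 9/34 differ, p = 0.265, d = 0.326.
Y–Z: 12/34 differ, p = 0.353, d = 0.477.
The smallest distance is between X and Z.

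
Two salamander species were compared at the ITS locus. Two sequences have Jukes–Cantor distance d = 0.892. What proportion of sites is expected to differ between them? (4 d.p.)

p = (3/4)(1 − e^(−4d/3)) = 0.75 × (1 − e^(-1.189333)) = 0.75 × (1 − 0.304424) = 0.521682.

0.5217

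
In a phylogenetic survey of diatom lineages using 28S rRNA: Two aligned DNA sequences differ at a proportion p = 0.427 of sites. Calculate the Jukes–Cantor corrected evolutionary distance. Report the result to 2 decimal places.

0.63

d = −(3/4) ln(1 − 4p/3) = −0.75 ln(1 − 0.569333) = −0.75 ln(0.430667)
  = −0.75 × (-0.842420) = 0.631815 substitutions/site.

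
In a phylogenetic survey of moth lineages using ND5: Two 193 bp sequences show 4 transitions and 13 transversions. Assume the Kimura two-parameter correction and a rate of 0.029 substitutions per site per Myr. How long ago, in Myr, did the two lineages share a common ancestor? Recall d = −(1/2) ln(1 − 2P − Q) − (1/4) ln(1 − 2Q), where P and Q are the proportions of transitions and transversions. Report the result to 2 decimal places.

P = 4/193 ≈ 0.020725 and Q = 13/193 ≈ 0.067358.
Under the Kimura two-parameter model, d = −½ ln(1 − 2P − Q) − ¼ ln(1 − 2Q).
1 − 2P − Q = 0.891192, giving −½ ln(0.891192) = 0.057598.
1 − 2Q = 0.865284, giving −¼ ln(0.865284) = 0.036174.
d = 0.057598 + 0.036174 = 0.093772.
Under a molecular clock d = 2μt, so t = d/(2μ) = 0.093772 / (2 × 0.029) = 1.62 Myr.

1.62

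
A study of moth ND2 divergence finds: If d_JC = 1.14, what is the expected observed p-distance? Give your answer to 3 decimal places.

p = (3/4)(1 − e^(−4d/3)) = 0.75 × (1 − e^(-1.52)) = 0.75 × (1 − 0.218712) = 0.585966.

0.586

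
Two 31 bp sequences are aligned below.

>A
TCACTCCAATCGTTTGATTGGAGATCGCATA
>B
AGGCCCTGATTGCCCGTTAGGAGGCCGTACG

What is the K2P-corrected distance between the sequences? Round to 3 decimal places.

1.792

Of 31 sites, 13 differences are transitions and 4 are transversions, so P = 13/31 ≈ 0.419355 and Q = 4/31 ≈ 0.129032.
Under the Kimura two-parameter model, d = −½ ln(1 − 2P − Q) − ¼ ln(1 − 2Q).
1 − 2P − Q = 0.032258, giving −½ ln(0.032258) = 1.716995.
1 − 2Q = 0.741936, giving −¼ ln(0.741936) = 0.074623.
d = 1.716995 + 0.074623 = 1.791618.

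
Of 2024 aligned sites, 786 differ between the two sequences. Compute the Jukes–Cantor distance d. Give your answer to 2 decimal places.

p = 786/2024 ≈ 0.38834.
d = −(3/4) ln(1 − 4p/3) = −0.75 ln(1 − 0.517787) = −0.75 ln(0.482213)
  = −0.75 × (-0.729369) = 0.547027 substitutions/site.

0.55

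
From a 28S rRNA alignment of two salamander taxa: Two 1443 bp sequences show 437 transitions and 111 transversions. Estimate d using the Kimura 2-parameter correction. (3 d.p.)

0.616

P = 437/1443 ≈ 0.302841 and Q = 111/1443 ≈ 0.076923.
Under the Kimura two-parameter model, d = −½ ln(1 − 2P − Q) − ¼ ln(1 − 2Q).
1 − 2P − Q = 0.317395, giving −½ ln(0.317395) = 0.573804.
1 − 2Q = 0.846154, giving −¼ ln(0.846154) = 0.041763.
d = 0.573804 + 0.041763 = 0.615567.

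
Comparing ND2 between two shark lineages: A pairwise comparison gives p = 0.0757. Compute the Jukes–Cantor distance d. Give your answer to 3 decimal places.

0.080

d = −(3/4) ln(1 − 4p/3) = −0.75 ln(1 − 0.100933) = −0.75 ln(0.899067)
  = −0.75 × (-0.106398) = 0.079799 substitutions/site.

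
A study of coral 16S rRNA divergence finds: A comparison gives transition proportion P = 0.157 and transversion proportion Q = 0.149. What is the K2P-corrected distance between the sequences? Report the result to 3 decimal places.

0.399

Under the Kimura two-parameter model, d = −½ ln(1 − 2P − Q) − ¼ ln(1 − 2Q).
1 − 2P − Q = 0.537, giving −½ ln(0.537) = 0.310879.
1 − 2Q = 0.702, giving −¼ ln(0.702) = 0.088455.
d = 0.310879 + 0.088455 = 0.399334.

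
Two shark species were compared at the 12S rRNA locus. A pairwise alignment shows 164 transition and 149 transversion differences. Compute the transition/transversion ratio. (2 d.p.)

R = 164/149 = 1.100671… ≈ 1.10 (to 2 d.p.).

1.10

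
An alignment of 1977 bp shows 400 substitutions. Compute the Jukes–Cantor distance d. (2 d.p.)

p = 400/1977 ≈ 0.202327.
d = −(3/4) ln(1 − 4p/3) = −0.75 ln(1 − 0.269769) = −0.75 ln(0.730231)
  = −0.75 × (-0.314394) = 0.235796 substitutions/site.

0.24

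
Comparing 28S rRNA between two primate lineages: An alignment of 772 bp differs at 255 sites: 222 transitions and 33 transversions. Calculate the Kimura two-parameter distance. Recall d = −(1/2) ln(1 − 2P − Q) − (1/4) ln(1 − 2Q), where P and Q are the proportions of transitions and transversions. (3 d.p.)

0.503

P = 222/772 ≈ 0.287565 and Q = 33/772 ≈ 0.042746.
Under the Kimura two-parameter model, d = −½ ln(1 − 2P − Q) − ¼ ln(1 − 2Q).
1 − 2P − Q = 0.382124, giving −½ ln(0.382124) = 0.481005.
1 − 2Q = 0.914508, giving −¼ ln(0.914508) = 0.022342.
d = 0.481005 + 0.022342 = 0.503347.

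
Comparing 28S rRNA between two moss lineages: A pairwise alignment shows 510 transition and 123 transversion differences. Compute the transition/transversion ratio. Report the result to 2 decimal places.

4.15

R = 510/123 = 4.146341… ≈ 4.15 (to 2 d.p.).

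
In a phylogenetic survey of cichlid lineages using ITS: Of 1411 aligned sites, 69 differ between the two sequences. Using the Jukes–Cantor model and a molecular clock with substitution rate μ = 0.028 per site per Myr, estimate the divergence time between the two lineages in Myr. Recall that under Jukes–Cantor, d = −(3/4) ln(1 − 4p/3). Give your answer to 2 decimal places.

0.90

p = 69/1411 ≈ 0.048901.
d = −(3/4) ln(1 − 4p/3) = −0.75 ln(1 − 0.065201) = −0.75 ln(0.934799)
  = −0.75 × (-0.067424) = 0.050568 substitutions/site.
Under a molecular clock d = 2μt, so t = d/(2μ) = 0.050568 / (2 × 0.028) = 0.90 Myr.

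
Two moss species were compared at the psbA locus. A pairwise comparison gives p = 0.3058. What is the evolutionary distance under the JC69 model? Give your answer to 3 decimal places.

0.393

d = −(3/4) ln(1 − 4p/3) = −0.75 ln(1 − 0.407733) = −0.75 ln(0.592267)
  = −0.75 × (-0.523798) = 0.392849 substitutions/site.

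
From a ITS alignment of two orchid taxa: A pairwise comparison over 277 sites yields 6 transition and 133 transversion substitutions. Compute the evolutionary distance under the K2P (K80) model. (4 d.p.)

1.1771

P = 6/277 ≈ 0.021661 and Q = 133/277 ≈ 0.480144.
Under the Kimura two-parameter model, d = −½ ln(1 − 2P − Q) − ¼ ln(1 − 2Q).
1 − 2P − Q = 0.476534, giving −½ ln(0.476534) = 0.370608.
1 − 2Q = 0.039712, giving −¼ ln(0.039712) = 0.806525.
d = 0.370608 + 0.806525 = 1.177133.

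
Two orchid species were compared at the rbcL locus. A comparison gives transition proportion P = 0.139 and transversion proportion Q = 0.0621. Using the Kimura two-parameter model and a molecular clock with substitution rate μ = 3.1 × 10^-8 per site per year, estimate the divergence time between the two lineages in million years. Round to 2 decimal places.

Under the Kimura two-parameter model, d = −½ ln(1 − 2P − Q) − ¼ ln(1 − 2Q).
1 − 2P − Q = 0.6599, giving −½ ln(0.6599) = 0.207833.
1 − 2Q = 0.8758, giving −¼ ln(0.8758) = 0.033154.
d = 0.207833 + 0.033154 = 0.240987.
Under a molecular clock d = 2μt, so t = d/(2μ) = 0.240987 / (2 × 3.1 × 10^-8) = 3.89 million years.

3.89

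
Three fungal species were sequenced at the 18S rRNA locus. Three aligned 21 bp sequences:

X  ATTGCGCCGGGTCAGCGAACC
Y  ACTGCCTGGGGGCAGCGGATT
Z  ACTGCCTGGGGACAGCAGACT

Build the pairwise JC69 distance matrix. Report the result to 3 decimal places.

X–Y: 8/21 sites differ → p ≈ 0.380952, d = −0.75 ln(1 − 0.507936) = 0.531860 ≈ 0.532.
X–Z: 8/21 sites differ → p ≈ 0.380952, d = −0.75 ln(1 − 0.507936) = 0.531860 ≈ 0.532.
Y–Z: 3/21 sites differ → p ≈ 0.142857, d = −0.75 ln(1 − 0.190476) = 0.158482 ≈ 0.158.

d(X,Y) = 0.532, d(X,Z) = 0.532, d(Y,Z) = 0.158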